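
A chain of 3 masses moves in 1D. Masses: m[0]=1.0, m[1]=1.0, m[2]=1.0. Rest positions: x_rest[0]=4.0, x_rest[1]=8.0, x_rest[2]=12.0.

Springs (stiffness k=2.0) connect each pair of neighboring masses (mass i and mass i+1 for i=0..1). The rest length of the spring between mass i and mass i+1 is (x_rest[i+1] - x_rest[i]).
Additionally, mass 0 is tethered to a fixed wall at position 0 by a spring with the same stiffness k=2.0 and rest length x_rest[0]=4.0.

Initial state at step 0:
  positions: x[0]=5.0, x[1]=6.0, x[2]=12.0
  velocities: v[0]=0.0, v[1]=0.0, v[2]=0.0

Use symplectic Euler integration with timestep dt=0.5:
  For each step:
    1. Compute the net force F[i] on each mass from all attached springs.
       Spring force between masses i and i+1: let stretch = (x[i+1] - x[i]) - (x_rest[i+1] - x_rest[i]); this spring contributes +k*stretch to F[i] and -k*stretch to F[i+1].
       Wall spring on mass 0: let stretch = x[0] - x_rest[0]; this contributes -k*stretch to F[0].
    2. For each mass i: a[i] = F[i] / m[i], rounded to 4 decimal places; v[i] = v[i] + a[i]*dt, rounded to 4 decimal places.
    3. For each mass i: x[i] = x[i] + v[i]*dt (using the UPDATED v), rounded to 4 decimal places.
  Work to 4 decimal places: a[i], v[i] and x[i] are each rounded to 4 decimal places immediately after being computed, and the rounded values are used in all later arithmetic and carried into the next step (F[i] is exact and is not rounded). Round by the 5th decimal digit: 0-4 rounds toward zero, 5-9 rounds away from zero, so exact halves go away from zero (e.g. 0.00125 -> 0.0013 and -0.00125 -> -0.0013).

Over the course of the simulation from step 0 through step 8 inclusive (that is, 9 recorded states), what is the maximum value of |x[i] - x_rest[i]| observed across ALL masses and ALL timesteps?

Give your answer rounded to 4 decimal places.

Answer: 2.0625

Derivation:
Step 0: x=[5.0000 6.0000 12.0000] v=[0.0000 0.0000 0.0000]
Step 1: x=[3.0000 8.5000 11.0000] v=[-4.0000 5.0000 -2.0000]
Step 2: x=[2.2500 9.5000 10.7500] v=[-1.5000 2.0000 -0.5000]
Step 3: x=[4.0000 7.5000 11.8750] v=[3.5000 -4.0000 2.2500]
Step 4: x=[5.5000 5.9375 12.8125] v=[3.0000 -3.1250 1.8750]
Step 5: x=[4.4688 7.5938 12.3125] v=[-2.0625 3.3125 -1.0000]
Step 6: x=[2.7657 10.0469 11.4532] v=[-3.4063 4.9062 -1.7187]
Step 7: x=[3.3203 9.5626 11.8907] v=[1.1092 -0.9687 0.8750]
Step 8: x=[5.3359 7.1212 13.1642] v=[4.0312 -4.8829 2.5469]
Max displacement = 2.0625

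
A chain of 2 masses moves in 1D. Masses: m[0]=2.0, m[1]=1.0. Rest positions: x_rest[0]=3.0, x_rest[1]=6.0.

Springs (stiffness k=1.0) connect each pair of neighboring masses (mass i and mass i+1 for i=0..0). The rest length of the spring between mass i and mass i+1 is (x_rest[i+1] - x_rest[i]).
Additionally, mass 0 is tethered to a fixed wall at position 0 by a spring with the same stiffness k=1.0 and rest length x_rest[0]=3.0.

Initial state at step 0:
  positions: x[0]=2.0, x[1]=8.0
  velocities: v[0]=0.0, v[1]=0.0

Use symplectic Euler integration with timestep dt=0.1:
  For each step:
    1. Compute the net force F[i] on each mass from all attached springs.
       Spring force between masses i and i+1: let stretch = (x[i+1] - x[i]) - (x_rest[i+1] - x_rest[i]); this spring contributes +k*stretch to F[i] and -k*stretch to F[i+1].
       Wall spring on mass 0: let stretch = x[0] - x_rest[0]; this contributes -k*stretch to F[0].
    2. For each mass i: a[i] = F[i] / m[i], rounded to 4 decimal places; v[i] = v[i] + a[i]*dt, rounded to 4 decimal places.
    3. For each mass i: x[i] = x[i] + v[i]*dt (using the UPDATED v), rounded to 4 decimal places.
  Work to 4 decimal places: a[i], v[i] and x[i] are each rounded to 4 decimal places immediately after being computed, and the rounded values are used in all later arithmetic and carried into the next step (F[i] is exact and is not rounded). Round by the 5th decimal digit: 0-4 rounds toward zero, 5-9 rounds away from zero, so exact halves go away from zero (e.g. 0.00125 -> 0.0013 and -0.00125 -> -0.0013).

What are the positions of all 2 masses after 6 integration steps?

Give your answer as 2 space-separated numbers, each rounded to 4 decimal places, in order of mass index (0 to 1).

Answer: 2.3960 7.4043

Derivation:
Step 0: x=[2.0000 8.0000] v=[0.0000 0.0000]
Step 1: x=[2.0200 7.9700] v=[0.2000 -0.3000]
Step 2: x=[2.0597 7.9105] v=[0.3965 -0.5950]
Step 3: x=[2.1183 7.8225] v=[0.5861 -0.8801]
Step 4: x=[2.1948 7.7075] v=[0.7654 -1.1505]
Step 5: x=[2.2879 7.5673] v=[0.9313 -1.4018]
Step 6: x=[2.3960 7.4043] v=[1.0809 -1.6297]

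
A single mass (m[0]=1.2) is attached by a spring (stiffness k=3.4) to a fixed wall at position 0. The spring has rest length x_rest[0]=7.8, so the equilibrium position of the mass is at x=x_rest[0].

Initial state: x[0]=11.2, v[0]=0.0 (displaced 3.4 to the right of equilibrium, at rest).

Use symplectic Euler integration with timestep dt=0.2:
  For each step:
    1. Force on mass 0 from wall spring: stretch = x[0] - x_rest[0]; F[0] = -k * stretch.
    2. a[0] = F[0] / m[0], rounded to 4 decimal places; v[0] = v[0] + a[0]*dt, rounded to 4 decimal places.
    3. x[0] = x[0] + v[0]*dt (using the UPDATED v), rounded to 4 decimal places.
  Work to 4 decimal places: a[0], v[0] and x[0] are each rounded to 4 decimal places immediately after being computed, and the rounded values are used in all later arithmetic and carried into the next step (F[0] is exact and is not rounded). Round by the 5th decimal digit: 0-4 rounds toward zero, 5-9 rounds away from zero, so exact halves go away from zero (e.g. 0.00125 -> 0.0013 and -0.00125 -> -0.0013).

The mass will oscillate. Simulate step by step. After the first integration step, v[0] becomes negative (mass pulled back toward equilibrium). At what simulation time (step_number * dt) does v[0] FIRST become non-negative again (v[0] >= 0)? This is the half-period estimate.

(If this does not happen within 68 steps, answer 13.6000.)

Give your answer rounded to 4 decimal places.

Answer: 2.0000

Derivation:
Step 0: x=[11.2000] v=[0.0000]
Step 1: x=[10.8147] v=[-1.9267]
Step 2: x=[10.0877] v=[-3.6350]
Step 3: x=[9.1014] v=[-4.9314]
Step 4: x=[7.9676] v=[-5.6689]
Step 5: x=[6.8148] v=[-5.7639]
Step 6: x=[5.7737] v=[-5.2056]
Step 7: x=[4.9622] v=[-4.0574]
Step 8: x=[4.4723] v=[-2.4493]
Step 9: x=[4.3596] v=[-0.5636]
Step 10: x=[4.6368] v=[1.3860]
First v>=0 after going negative at step 10, time=2.0000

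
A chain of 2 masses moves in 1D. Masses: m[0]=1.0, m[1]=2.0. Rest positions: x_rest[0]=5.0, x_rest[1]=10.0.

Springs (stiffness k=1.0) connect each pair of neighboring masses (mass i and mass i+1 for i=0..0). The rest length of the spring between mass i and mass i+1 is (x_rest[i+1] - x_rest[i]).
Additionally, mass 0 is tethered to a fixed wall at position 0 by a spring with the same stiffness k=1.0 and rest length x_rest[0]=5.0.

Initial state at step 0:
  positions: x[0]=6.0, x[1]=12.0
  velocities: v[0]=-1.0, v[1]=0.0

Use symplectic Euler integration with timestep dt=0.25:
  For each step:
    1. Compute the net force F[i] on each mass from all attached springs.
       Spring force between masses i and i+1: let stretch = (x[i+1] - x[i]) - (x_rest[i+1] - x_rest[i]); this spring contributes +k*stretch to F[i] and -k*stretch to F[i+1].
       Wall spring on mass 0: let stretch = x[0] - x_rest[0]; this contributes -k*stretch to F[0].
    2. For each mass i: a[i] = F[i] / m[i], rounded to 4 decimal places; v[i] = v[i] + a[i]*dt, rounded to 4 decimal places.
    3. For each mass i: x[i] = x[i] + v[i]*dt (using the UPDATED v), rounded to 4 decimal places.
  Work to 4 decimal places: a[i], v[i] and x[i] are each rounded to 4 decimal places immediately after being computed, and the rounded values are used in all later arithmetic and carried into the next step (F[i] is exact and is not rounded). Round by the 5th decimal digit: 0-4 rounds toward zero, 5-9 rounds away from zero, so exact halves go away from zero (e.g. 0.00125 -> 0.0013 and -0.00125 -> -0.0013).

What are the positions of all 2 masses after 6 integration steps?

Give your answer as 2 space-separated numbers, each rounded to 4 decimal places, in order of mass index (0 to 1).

Answer: 5.2564 11.1938

Derivation:
Step 0: x=[6.0000 12.0000] v=[-1.0000 0.0000]
Step 1: x=[5.7500 11.9688] v=[-1.0000 -0.1250]
Step 2: x=[5.5293 11.8995] v=[-0.8828 -0.2774]
Step 3: x=[5.3612 11.7873] v=[-0.6726 -0.4487]
Step 4: x=[5.2596 11.6306] v=[-0.4064 -0.6270]
Step 5: x=[5.2275 11.4310] v=[-0.1286 -0.7984]
Step 6: x=[5.2564 11.1938] v=[0.1154 -0.9489]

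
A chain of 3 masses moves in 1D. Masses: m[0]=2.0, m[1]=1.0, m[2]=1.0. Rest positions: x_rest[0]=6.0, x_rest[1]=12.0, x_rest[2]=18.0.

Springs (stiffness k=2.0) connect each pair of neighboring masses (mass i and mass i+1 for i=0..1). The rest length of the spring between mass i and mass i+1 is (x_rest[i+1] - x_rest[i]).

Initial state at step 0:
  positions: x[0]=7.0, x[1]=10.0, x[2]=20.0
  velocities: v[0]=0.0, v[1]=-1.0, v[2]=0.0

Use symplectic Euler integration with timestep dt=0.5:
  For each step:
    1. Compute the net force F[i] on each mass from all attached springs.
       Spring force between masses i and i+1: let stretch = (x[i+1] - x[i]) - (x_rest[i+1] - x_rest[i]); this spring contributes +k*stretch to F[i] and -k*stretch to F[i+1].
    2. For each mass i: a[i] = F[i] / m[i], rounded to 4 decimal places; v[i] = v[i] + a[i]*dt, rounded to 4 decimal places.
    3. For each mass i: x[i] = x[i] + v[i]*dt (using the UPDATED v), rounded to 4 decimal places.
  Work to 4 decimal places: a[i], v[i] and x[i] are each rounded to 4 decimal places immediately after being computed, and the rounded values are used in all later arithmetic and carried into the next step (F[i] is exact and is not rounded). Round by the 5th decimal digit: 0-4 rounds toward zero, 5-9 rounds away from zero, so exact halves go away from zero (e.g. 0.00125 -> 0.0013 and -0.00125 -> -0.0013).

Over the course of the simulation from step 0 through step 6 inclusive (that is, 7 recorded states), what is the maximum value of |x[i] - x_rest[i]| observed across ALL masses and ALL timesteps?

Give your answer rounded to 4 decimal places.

Step 0: x=[7.0000 10.0000 20.0000] v=[0.0000 -1.0000 0.0000]
Step 1: x=[6.2500 13.0000 18.0000] v=[-1.5000 6.0000 -4.0000]
Step 2: x=[5.6875 15.1250 16.5000] v=[-1.1250 4.2500 -3.0000]
Step 3: x=[5.9844 13.2188 17.3125] v=[0.5938 -3.8125 1.6250]
Step 4: x=[6.5899 9.7422 19.0782] v=[1.2110 -6.9532 3.5313]
Step 5: x=[6.4835 9.3575 19.1759] v=[-0.2129 -0.7695 0.1953]
Step 6: x=[5.5956 12.4450 17.3644] v=[-1.7759 6.1749 -3.6231]
Max displacement = 3.1250

Answer: 3.1250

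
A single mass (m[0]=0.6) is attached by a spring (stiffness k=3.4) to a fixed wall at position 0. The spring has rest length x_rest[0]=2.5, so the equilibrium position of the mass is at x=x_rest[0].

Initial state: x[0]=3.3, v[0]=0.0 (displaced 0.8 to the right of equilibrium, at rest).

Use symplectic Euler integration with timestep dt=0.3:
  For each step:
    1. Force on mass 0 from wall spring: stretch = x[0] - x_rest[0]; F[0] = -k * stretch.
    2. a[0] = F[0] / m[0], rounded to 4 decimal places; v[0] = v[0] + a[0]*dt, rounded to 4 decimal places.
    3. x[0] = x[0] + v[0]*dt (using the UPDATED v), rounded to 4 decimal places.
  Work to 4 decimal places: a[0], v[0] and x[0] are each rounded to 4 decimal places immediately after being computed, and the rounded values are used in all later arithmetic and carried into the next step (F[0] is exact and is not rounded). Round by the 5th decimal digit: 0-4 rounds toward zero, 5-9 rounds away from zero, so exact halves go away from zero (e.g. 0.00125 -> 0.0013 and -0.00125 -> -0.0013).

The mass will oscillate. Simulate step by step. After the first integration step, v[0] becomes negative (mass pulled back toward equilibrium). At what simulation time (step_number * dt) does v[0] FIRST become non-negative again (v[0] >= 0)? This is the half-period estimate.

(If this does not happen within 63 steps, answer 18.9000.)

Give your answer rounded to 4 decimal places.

Step 0: x=[3.3000] v=[0.0000]
Step 1: x=[2.8920] v=[-1.3600]
Step 2: x=[2.2841] v=[-2.0264]
Step 3: x=[1.7863] v=[-1.6594]
Step 4: x=[1.6525] v=[-0.4461]
Step 5: x=[1.9509] v=[0.9947]
First v>=0 after going negative at step 5, time=1.5000

Answer: 1.5000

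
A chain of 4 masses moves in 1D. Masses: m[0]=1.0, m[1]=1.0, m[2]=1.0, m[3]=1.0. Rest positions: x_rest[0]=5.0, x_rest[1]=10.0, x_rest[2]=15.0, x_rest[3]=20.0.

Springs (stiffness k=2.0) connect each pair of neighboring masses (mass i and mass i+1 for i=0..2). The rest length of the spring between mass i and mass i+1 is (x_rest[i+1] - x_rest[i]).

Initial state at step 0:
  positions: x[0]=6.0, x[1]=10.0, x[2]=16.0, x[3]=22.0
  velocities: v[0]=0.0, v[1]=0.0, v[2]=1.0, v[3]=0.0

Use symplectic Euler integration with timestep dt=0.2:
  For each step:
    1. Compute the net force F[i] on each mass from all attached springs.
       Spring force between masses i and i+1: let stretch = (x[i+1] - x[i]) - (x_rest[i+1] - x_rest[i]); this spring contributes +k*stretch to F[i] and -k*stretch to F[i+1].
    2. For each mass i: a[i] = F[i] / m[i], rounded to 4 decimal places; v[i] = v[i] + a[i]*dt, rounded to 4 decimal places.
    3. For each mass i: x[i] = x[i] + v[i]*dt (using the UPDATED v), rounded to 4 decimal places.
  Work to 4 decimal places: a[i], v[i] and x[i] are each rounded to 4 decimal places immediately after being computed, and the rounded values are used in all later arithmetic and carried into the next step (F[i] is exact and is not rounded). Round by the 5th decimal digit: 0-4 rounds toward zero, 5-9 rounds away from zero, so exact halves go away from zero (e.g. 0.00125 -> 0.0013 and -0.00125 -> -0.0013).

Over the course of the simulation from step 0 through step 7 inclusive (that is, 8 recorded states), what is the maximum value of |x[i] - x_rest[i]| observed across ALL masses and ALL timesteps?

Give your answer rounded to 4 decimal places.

Answer: 2.1089

Derivation:
Step 0: x=[6.0000 10.0000 16.0000 22.0000] v=[0.0000 0.0000 1.0000 0.0000]
Step 1: x=[5.9200 10.1600 16.2000 21.9200] v=[-0.4000 0.8000 1.0000 -0.4000]
Step 2: x=[5.7792 10.4640 16.3744 21.7824] v=[-0.7040 1.5200 0.8720 -0.6880]
Step 3: x=[5.6132 10.8660 16.5086 21.6122] v=[-0.8301 2.0102 0.6710 -0.8512]
Step 4: x=[5.4674 11.2992 16.5997 21.4337] v=[-0.7290 2.1661 0.4554 -0.8926]
Step 5: x=[5.3881 11.6899 16.6535 21.2685] v=[-0.3963 1.9536 0.2688 -0.8262]
Step 6: x=[5.4130 11.9736 16.6794 21.1341] v=[0.1244 1.4183 0.1294 -0.6722]
Step 7: x=[5.5627 12.1089 16.6852 21.0433] v=[0.7486 0.6764 0.0290 -0.4541]
Max displacement = 2.1089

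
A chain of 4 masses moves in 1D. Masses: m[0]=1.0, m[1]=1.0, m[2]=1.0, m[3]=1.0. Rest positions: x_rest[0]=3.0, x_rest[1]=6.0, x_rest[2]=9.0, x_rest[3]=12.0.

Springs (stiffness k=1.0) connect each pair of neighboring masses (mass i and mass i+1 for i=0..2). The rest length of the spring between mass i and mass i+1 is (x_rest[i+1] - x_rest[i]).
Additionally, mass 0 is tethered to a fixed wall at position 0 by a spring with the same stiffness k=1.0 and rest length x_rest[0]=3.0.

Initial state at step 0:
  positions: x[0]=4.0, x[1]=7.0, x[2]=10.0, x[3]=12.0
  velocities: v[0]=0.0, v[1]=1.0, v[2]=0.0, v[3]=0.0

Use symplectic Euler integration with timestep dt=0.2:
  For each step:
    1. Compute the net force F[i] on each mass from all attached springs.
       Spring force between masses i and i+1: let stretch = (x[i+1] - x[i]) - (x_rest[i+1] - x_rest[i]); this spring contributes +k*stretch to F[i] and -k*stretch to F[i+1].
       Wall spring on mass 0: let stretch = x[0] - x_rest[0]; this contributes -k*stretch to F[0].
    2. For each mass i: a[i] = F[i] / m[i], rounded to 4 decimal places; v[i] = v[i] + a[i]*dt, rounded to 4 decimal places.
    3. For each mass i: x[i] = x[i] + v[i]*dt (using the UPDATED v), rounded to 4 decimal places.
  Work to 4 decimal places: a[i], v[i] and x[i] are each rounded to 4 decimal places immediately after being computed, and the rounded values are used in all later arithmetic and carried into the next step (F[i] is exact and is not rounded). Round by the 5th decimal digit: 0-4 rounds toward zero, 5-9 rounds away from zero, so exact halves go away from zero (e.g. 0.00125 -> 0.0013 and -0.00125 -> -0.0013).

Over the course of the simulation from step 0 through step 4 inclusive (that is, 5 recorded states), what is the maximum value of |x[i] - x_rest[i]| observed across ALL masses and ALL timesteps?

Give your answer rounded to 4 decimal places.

Step 0: x=[4.0000 7.0000 10.0000 12.0000] v=[0.0000 1.0000 0.0000 0.0000]
Step 1: x=[3.9600 7.2000 9.9600 12.0400] v=[-0.2000 1.0000 -0.2000 0.2000]
Step 2: x=[3.8912 7.3808 9.8928 12.1168] v=[-0.3440 0.9040 -0.3360 0.3840]
Step 3: x=[3.8063 7.5225 9.8141 12.2246] v=[-0.4243 0.7085 -0.3936 0.5392]
Step 4: x=[3.7178 7.6072 9.7401 12.3560] v=[-0.4423 0.4236 -0.3698 0.6571]
Max displacement = 1.6072

Answer: 1.6072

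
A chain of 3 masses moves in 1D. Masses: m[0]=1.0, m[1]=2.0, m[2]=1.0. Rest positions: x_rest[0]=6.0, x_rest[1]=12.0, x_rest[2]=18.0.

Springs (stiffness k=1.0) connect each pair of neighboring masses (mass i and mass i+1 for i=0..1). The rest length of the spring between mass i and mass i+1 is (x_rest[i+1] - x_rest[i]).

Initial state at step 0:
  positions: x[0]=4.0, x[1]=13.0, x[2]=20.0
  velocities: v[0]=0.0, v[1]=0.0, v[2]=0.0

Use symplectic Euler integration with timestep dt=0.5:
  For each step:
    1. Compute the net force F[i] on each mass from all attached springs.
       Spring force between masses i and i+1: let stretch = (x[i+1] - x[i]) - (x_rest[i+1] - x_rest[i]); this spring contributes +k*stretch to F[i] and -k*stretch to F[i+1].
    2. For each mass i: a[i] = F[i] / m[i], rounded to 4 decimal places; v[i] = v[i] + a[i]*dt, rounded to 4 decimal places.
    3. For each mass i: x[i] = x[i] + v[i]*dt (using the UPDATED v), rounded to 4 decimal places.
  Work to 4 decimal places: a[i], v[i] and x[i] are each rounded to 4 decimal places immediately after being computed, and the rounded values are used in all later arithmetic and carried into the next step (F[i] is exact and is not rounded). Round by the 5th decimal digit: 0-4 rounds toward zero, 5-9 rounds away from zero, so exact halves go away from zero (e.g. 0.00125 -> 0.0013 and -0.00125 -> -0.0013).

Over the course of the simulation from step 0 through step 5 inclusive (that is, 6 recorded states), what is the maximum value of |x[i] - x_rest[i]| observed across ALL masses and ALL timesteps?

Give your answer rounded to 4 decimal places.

Step 0: x=[4.0000 13.0000 20.0000] v=[0.0000 0.0000 0.0000]
Step 1: x=[4.7500 12.7500 19.7500] v=[1.5000 -0.5000 -0.5000]
Step 2: x=[6.0000 12.3750 19.2500] v=[2.5000 -0.7500 -1.0000]
Step 3: x=[7.3438 12.0625 18.5313] v=[2.6875 -0.6250 -1.4375]
Step 4: x=[8.3673 11.9688 17.6954] v=[2.0469 -0.1875 -1.6719]
Step 5: x=[8.7912 12.1407 16.9278] v=[0.8477 0.3438 -1.5352]
Max displacement = 2.7912

Answer: 2.7912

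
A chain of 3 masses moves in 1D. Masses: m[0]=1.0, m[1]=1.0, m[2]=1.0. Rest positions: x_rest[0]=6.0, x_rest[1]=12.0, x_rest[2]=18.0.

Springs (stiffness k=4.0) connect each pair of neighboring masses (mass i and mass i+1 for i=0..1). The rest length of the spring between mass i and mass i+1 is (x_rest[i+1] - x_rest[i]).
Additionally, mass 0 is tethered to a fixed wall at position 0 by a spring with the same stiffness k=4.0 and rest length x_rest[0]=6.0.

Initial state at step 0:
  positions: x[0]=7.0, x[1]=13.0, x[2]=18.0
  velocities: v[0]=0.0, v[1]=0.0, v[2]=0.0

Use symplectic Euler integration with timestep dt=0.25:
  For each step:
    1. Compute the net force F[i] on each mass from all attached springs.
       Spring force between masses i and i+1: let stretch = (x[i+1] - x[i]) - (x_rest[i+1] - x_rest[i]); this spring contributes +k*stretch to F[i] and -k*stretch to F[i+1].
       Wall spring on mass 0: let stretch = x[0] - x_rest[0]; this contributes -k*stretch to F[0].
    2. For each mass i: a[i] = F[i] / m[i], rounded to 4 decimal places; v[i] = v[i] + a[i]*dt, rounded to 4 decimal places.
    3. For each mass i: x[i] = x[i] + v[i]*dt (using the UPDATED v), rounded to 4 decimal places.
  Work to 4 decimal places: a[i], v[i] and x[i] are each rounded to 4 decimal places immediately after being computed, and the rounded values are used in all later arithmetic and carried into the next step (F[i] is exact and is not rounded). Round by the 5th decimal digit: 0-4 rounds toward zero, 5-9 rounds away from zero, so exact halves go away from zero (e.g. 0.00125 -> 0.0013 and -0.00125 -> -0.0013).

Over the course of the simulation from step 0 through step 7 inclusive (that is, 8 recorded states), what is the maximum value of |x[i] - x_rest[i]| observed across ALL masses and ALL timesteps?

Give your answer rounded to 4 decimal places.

Answer: 1.0274

Derivation:
Step 0: x=[7.0000 13.0000 18.0000] v=[0.0000 0.0000 0.0000]
Step 1: x=[6.7500 12.7500 18.2500] v=[-1.0000 -1.0000 1.0000]
Step 2: x=[6.3125 12.3750 18.6250] v=[-1.7500 -1.5000 1.5000]
Step 3: x=[5.8125 12.0469 18.9375] v=[-2.0000 -1.3125 1.2500]
Step 4: x=[5.4180 11.8828 19.0274] v=[-1.5781 -0.6563 0.3594]
Step 5: x=[5.2852 11.8887 18.8311] v=[-0.5313 0.0235 -0.7852]
Step 6: x=[5.4820 11.9793 18.3992] v=[0.7870 0.3624 -1.7276]
Step 7: x=[5.9326 12.0506 17.8623] v=[1.8023 0.2850 -2.1475]
Max displacement = 1.0274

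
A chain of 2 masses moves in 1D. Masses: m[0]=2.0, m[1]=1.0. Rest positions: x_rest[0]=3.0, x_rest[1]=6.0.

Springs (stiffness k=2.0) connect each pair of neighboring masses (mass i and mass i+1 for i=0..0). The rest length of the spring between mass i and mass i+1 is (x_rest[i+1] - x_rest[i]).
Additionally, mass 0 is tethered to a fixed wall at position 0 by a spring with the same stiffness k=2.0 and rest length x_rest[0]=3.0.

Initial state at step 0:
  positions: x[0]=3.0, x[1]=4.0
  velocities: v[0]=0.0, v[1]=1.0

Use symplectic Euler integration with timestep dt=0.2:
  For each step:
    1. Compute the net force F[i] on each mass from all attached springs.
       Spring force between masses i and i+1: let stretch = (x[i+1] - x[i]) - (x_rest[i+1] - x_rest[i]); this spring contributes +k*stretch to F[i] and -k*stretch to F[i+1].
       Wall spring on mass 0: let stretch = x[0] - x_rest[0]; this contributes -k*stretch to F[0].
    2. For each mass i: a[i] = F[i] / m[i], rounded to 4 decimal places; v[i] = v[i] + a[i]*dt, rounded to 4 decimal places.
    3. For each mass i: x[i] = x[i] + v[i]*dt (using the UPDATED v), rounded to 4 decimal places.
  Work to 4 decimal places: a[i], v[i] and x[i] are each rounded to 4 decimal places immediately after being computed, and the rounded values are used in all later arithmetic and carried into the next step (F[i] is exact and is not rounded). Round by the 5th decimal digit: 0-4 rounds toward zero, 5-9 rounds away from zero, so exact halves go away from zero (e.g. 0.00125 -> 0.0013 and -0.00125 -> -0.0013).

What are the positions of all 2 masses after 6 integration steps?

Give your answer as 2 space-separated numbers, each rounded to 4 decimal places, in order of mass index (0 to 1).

Step 0: x=[3.0000 4.0000] v=[0.0000 1.0000]
Step 1: x=[2.9200 4.3600] v=[-0.4000 1.8000]
Step 2: x=[2.7808 4.8448] v=[-0.6960 2.4240]
Step 3: x=[2.6129 5.4045] v=[-0.8394 2.7984]
Step 4: x=[2.4522 5.9809] v=[-0.8037 2.8818]
Step 5: x=[2.3345 6.5150] v=[-0.5884 2.6703]
Step 6: x=[2.2907 6.9546] v=[-0.2192 2.1981]

Answer: 2.2907 6.9546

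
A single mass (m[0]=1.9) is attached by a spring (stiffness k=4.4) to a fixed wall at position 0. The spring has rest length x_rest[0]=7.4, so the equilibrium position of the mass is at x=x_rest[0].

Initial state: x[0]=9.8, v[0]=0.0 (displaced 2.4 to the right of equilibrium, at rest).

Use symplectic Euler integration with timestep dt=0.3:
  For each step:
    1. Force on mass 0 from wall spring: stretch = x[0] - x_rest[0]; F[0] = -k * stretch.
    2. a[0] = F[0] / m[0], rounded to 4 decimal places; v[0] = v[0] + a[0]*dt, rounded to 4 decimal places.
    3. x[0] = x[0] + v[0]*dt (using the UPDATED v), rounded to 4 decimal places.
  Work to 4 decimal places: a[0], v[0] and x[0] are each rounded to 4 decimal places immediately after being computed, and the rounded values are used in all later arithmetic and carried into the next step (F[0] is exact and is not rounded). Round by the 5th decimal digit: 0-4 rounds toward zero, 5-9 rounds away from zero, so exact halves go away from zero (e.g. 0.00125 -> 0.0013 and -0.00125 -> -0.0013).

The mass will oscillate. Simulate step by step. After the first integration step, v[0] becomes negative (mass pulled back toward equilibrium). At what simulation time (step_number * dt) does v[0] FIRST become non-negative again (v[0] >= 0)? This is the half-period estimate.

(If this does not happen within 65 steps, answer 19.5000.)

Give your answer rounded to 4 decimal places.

Answer: 2.1000

Derivation:
Step 0: x=[9.8000] v=[0.0000]
Step 1: x=[9.2998] v=[-1.6674]
Step 2: x=[8.4036] v=[-2.9873]
Step 3: x=[7.2983] v=[-3.6845]
Step 4: x=[6.2141] v=[-3.6139]
Step 5: x=[5.3771] v=[-2.7900]
Step 6: x=[4.9617] v=[-1.3846]
Step 7: x=[5.0545] v=[0.3094]
First v>=0 after going negative at step 7, time=2.1000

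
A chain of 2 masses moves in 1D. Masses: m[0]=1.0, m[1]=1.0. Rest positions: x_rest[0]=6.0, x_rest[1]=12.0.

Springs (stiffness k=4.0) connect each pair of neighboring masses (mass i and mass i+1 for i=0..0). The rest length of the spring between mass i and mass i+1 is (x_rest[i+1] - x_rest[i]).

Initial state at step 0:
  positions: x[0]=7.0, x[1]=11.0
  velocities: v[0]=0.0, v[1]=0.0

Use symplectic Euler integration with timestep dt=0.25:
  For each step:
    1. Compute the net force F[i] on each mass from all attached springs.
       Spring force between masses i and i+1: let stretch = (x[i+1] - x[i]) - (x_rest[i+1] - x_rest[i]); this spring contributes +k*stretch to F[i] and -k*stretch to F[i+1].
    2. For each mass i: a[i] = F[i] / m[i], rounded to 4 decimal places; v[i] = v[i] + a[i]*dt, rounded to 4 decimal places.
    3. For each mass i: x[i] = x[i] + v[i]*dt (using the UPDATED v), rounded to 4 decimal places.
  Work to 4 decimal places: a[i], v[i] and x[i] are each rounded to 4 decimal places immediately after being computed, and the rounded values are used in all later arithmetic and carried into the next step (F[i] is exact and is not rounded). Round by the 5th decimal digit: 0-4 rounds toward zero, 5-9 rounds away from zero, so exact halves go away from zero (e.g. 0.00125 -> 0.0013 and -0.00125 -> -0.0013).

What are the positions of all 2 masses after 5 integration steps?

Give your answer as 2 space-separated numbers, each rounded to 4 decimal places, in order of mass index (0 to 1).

Answer: 5.2813 12.7188

Derivation:
Step 0: x=[7.0000 11.0000] v=[0.0000 0.0000]
Step 1: x=[6.5000 11.5000] v=[-2.0000 2.0000]
Step 2: x=[5.7500 12.2500] v=[-3.0000 3.0000]
Step 3: x=[5.1250 12.8750] v=[-2.5000 2.5000]
Step 4: x=[4.9375 13.0625] v=[-0.7500 0.7500]
Step 5: x=[5.2813 12.7188] v=[1.3750 -1.3750]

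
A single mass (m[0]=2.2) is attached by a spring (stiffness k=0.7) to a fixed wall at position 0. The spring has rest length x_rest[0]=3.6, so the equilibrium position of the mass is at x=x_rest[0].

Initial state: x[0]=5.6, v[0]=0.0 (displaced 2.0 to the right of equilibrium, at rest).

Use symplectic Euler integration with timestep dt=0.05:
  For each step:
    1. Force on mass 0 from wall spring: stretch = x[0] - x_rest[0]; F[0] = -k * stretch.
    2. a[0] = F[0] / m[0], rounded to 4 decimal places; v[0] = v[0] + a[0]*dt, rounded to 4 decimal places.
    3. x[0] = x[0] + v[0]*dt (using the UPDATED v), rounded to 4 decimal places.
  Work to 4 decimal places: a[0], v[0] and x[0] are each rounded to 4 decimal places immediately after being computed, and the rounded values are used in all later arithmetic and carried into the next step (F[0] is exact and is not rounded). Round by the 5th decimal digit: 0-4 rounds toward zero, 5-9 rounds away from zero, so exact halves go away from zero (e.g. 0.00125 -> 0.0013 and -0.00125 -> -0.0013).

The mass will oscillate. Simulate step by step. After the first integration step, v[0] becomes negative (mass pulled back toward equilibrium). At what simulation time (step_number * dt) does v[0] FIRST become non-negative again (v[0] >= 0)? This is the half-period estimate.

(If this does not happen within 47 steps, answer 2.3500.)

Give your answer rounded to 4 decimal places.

Step 0: x=[5.6000] v=[0.0000]
Step 1: x=[5.5984] v=[-0.0318]
Step 2: x=[5.5952] v=[-0.0636]
Step 3: x=[5.5904] v=[-0.0953]
Step 4: x=[5.5841] v=[-0.1270]
Step 5: x=[5.5762] v=[-0.1586]
Step 6: x=[5.5667] v=[-0.1900]
Step 7: x=[5.5556] v=[-0.2213]
Step 8: x=[5.5430] v=[-0.2524]
Step 9: x=[5.5288] v=[-0.2833]
Step 10: x=[5.5131] v=[-0.3140]
Step 11: x=[5.4959] v=[-0.3444]
Step 12: x=[5.4772] v=[-0.3746]
Step 13: x=[5.4570] v=[-0.4045]
Step 14: x=[5.4353] v=[-0.4340]
Step 15: x=[5.4121] v=[-0.4632]
Step 16: x=[5.3875] v=[-0.4920]
Step 17: x=[5.3615] v=[-0.5204]
Step 18: x=[5.3341] v=[-0.5484]
Step 19: x=[5.3053] v=[-0.5760]
Step 20: x=[5.2751] v=[-0.6031]
Step 21: x=[5.2436] v=[-0.6298]
Step 22: x=[5.2108] v=[-0.6560]
Step 23: x=[5.1767] v=[-0.6816]
Step 24: x=[5.1414] v=[-0.7067]
Step 25: x=[5.1048] v=[-0.7312]
Step 26: x=[5.0670] v=[-0.7551]
Step 27: x=[5.0281] v=[-0.7784]
Step 28: x=[4.9880] v=[-0.8011]
Step 29: x=[4.9468] v=[-0.8232]
Step 30: x=[4.9046] v=[-0.8446]
Step 31: x=[4.8613] v=[-0.8654]
Step 32: x=[4.8170] v=[-0.8855]
Step 33: x=[4.7718] v=[-0.9049]
Step 34: x=[4.7256] v=[-0.9235]
Step 35: x=[4.6785] v=[-0.9414]
Step 36: x=[4.6306] v=[-0.9586]
Step 37: x=[4.5819] v=[-0.9750]
Step 38: x=[4.5324] v=[-0.9906]
Step 39: x=[4.4821] v=[-1.0054]
Step 40: x=[4.4311] v=[-1.0194]
Step 41: x=[4.3795] v=[-1.0326]
Step 42: x=[4.3273] v=[-1.0450]
Step 43: x=[4.2745] v=[-1.0566]
Step 44: x=[4.2211] v=[-1.0673]
Step 45: x=[4.1672] v=[-1.0772]
Step 46: x=[4.1129] v=[-1.0862]
Step 47: x=[4.0582] v=[-1.0944]
v[0] did not become non-negative within 47 steps; using fallback time=2.3500

Answer: 2.3500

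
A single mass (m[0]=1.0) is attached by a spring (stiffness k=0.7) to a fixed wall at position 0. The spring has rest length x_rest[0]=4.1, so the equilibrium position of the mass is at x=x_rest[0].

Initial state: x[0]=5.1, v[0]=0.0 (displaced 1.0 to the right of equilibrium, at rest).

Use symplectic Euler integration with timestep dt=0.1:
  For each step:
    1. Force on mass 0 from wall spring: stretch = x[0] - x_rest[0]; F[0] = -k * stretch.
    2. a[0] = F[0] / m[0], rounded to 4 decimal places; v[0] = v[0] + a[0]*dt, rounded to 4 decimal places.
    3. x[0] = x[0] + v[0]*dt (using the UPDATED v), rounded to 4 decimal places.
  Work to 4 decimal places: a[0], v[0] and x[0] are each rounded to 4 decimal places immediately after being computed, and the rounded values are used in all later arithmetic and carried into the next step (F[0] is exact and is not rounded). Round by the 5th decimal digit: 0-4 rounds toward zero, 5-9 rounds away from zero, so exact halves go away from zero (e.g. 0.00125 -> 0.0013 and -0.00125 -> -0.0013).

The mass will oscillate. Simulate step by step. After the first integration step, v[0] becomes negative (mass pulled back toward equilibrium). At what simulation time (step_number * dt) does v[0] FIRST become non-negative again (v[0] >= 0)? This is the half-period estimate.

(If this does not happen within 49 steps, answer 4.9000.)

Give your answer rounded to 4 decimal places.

Answer: 3.8000

Derivation:
Step 0: x=[5.1000] v=[0.0000]
Step 1: x=[5.0930] v=[-0.0700]
Step 2: x=[5.0791] v=[-0.1395]
Step 3: x=[5.0583] v=[-0.2080]
Step 4: x=[5.0308] v=[-0.2751]
Step 5: x=[4.9968] v=[-0.3403]
Step 6: x=[4.9565] v=[-0.4031]
Step 7: x=[4.9102] v=[-0.4631]
Step 8: x=[4.8582] v=[-0.5198]
Step 9: x=[4.8009] v=[-0.5729]
Step 10: x=[4.7387] v=[-0.6220]
Step 11: x=[4.6720] v=[-0.6667]
Step 12: x=[4.6013] v=[-0.7067]
Step 13: x=[4.5271] v=[-0.7418]
Step 14: x=[4.4499] v=[-0.7717]
Step 15: x=[4.3703] v=[-0.7962]
Step 16: x=[4.2888] v=[-0.8151]
Step 17: x=[4.2060] v=[-0.8283]
Step 18: x=[4.1224] v=[-0.8357]
Step 19: x=[4.0387] v=[-0.8373]
Step 20: x=[3.9554] v=[-0.8330]
Step 21: x=[3.8731] v=[-0.8229]
Step 22: x=[3.7924] v=[-0.8070]
Step 23: x=[3.7139] v=[-0.7855]
Step 24: x=[3.6381] v=[-0.7585]
Step 25: x=[3.5655] v=[-0.7262]
Step 26: x=[3.4966] v=[-0.6888]
Step 27: x=[3.4319] v=[-0.6466]
Step 28: x=[3.3719] v=[-0.5998]
Step 29: x=[3.3170] v=[-0.5488]
Step 30: x=[3.2676] v=[-0.4940]
Step 31: x=[3.2240] v=[-0.4357]
Step 32: x=[3.1866] v=[-0.3744]
Step 33: x=[3.1556] v=[-0.3105]
Step 34: x=[3.1312] v=[-0.2444]
Step 35: x=[3.1135] v=[-0.1766]
Step 36: x=[3.1028] v=[-0.1075]
Step 37: x=[3.0990] v=[-0.0377]
Step 38: x=[3.1022] v=[0.0324]
First v>=0 after going negative at step 38, time=3.8000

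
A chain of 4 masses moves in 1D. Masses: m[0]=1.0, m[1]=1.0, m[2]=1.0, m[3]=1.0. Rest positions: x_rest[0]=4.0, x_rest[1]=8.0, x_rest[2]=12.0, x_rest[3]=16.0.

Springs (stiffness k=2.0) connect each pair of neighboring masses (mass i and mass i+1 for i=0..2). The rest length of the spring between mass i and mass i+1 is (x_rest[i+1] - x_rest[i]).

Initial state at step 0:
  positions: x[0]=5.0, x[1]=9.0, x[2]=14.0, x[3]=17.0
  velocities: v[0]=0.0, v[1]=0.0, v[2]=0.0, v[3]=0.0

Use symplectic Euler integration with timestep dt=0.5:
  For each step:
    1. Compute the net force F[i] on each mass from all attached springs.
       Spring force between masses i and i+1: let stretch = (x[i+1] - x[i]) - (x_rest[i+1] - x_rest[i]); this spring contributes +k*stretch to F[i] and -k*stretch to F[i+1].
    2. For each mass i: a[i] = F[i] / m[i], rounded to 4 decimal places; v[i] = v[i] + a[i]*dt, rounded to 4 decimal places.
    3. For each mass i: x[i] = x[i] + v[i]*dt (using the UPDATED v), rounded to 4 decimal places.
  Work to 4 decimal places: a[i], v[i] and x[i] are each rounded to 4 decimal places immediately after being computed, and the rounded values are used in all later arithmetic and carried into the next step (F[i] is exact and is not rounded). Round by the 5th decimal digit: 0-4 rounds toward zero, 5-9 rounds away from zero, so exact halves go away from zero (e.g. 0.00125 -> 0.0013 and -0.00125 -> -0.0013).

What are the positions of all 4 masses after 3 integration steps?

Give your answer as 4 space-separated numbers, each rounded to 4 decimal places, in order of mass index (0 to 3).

Answer: 5.6250 8.8750 13.1250 17.3750

Derivation:
Step 0: x=[5.0000 9.0000 14.0000 17.0000] v=[0.0000 0.0000 0.0000 0.0000]
Step 1: x=[5.0000 9.5000 13.0000 17.5000] v=[0.0000 1.0000 -2.0000 1.0000]
Step 2: x=[5.2500 9.5000 12.5000 17.7500] v=[0.5000 0.0000 -1.0000 0.5000]
Step 3: x=[5.6250 8.8750 13.1250 17.3750] v=[0.7500 -1.2500 1.2500 -0.7500]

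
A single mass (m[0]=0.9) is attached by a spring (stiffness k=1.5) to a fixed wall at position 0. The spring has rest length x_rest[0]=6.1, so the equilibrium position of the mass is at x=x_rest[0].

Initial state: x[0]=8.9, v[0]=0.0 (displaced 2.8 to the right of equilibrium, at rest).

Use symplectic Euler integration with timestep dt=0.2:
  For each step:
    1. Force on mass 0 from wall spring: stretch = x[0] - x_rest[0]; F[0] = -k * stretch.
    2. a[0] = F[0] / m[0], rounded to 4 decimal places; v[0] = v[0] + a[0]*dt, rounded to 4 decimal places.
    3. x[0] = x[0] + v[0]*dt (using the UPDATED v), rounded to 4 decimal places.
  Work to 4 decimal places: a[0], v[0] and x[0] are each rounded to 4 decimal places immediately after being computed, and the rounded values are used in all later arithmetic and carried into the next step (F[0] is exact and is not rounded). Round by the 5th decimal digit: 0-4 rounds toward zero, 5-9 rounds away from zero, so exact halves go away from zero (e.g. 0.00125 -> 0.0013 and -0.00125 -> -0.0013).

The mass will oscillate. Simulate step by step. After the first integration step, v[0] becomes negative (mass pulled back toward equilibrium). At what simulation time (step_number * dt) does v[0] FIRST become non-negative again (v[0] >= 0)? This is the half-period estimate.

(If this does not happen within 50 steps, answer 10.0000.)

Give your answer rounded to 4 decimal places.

Answer: 2.6000

Derivation:
Step 0: x=[8.9000] v=[0.0000]
Step 1: x=[8.7133] v=[-0.9333]
Step 2: x=[8.3524] v=[-1.8044]
Step 3: x=[7.8414] v=[-2.5552]
Step 4: x=[7.2143] v=[-3.1357]
Step 5: x=[6.5129] v=[-3.5071]
Step 6: x=[5.7840] v=[-3.6447]
Step 7: x=[5.0761] v=[-3.5394]
Step 8: x=[4.4365] v=[-3.1981]
Step 9: x=[3.9078] v=[-2.6436]
Step 10: x=[3.5252] v=[-1.9129]
Step 11: x=[3.3143] v=[-1.0546]
Step 12: x=[3.2891] v=[-0.1260]
Step 13: x=[3.4513] v=[0.8110]
First v>=0 after going negative at step 13, time=2.6000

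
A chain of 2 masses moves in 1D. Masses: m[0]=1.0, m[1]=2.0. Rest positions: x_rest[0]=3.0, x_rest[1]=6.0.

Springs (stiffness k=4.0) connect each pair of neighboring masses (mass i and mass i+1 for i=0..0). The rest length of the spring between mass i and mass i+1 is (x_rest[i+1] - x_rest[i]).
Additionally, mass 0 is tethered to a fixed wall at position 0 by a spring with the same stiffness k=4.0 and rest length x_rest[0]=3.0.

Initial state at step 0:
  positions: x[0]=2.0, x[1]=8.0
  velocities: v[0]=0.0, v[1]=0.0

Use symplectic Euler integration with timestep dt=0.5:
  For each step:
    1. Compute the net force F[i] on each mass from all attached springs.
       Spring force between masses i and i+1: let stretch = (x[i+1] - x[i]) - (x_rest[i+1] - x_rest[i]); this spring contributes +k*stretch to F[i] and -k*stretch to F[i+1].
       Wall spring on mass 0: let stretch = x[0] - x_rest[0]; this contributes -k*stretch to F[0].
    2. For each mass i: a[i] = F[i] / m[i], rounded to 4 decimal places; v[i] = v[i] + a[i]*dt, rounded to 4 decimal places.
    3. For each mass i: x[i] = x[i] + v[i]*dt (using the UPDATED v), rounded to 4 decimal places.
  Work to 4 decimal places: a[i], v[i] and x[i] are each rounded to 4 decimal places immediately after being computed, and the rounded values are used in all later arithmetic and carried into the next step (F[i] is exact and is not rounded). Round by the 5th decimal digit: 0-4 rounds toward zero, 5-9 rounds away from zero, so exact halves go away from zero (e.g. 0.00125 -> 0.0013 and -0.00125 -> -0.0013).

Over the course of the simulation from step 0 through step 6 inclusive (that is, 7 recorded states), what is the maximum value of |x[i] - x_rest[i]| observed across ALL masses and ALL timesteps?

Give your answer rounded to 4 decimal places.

Step 0: x=[2.0000 8.0000] v=[0.0000 0.0000]
Step 1: x=[6.0000 6.5000] v=[8.0000 -3.0000]
Step 2: x=[4.5000 6.2500] v=[-3.0000 -0.5000]
Step 3: x=[0.2500 6.6250] v=[-8.5000 0.7500]
Step 4: x=[2.1250 5.3125] v=[3.7500 -2.6250]
Step 5: x=[5.0625 3.9063] v=[5.8750 -2.8125]
Step 6: x=[1.7813 4.5782] v=[-6.5624 1.3437]
Max displacement = 3.0000

Answer: 3.0000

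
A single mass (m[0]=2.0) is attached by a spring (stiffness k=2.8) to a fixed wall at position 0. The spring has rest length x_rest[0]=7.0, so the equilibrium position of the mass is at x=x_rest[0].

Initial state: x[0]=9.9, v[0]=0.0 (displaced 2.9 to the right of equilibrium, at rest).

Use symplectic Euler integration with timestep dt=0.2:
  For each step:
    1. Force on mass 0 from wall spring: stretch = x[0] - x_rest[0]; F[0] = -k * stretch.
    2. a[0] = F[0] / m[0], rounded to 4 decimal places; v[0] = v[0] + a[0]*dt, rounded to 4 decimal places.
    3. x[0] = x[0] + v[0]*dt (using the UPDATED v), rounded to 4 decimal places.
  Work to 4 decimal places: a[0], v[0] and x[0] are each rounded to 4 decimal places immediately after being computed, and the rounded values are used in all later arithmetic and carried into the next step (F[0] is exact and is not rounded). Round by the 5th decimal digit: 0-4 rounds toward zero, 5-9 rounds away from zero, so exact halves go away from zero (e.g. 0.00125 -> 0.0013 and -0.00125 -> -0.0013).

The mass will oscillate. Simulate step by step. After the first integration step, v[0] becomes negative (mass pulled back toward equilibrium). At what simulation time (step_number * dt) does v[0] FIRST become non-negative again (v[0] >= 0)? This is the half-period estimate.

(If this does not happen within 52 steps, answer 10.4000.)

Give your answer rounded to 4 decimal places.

Step 0: x=[9.9000] v=[0.0000]
Step 1: x=[9.7376] v=[-0.8120]
Step 2: x=[9.4219] v=[-1.5785]
Step 3: x=[8.9706] v=[-2.2566]
Step 4: x=[8.4089] v=[-2.8084]
Step 5: x=[7.7683] v=[-3.2029]
Step 6: x=[7.0847] v=[-3.4180]
Step 7: x=[6.3964] v=[-3.4417]
Step 8: x=[5.7419] v=[-3.2727]
Step 9: x=[5.1578] v=[-2.9204]
Step 10: x=[4.6769] v=[-2.4046]
Step 11: x=[4.3261] v=[-1.7541]
Step 12: x=[4.1250] v=[-1.0054]
Step 13: x=[4.0849] v=[-0.2004]
Step 14: x=[4.2081] v=[0.6158]
First v>=0 after going negative at step 14, time=2.8000

Answer: 2.8000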